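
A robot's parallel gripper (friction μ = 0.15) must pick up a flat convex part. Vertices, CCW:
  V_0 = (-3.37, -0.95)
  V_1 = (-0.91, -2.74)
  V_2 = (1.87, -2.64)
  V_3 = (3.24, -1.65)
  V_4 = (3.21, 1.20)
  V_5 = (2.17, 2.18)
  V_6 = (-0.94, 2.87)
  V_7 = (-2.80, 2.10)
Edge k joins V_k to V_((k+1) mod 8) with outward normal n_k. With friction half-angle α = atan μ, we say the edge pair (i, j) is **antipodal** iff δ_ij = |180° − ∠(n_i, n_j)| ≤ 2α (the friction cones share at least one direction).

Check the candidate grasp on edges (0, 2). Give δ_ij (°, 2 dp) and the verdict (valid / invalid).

α = atan 0.15 = 8.53°;  2α = 17.06°
edge 0: e_0 = (+2.46, -1.79);  n_0 = (-0.5884, -0.8086)
edge 2: e_2 = (+1.37, +0.99);  n_2 = (+0.5857, -0.8105)
∠(n_0, n_2) = 71.89°
δ = |180° − 71.89°| = 108.11°
108.11° > 2α = 17.06°  →  invalid

δ = 108.11°, invalid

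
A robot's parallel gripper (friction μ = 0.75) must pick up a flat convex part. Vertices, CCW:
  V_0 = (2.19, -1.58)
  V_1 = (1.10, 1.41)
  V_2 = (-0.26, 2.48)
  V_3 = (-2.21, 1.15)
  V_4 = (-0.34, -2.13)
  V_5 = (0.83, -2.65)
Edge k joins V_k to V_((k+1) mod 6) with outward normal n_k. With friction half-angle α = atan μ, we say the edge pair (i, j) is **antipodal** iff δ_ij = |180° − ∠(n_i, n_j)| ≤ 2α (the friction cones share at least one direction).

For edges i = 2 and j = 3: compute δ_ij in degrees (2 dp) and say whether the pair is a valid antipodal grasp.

α = atan 0.75 = 36.87°;  2α = 73.74°
edge 2: e_2 = (-1.95, -1.33);  n_2 = (-0.5635, +0.8261)
edge 3: e_3 = (+1.87, -3.28);  n_3 = (-0.8687, -0.4953)
∠(n_2, n_3) = 85.39°
δ = |180° − 85.39°| = 94.61°
94.61° > 2α = 73.74°  →  invalid

δ = 94.61°, invalid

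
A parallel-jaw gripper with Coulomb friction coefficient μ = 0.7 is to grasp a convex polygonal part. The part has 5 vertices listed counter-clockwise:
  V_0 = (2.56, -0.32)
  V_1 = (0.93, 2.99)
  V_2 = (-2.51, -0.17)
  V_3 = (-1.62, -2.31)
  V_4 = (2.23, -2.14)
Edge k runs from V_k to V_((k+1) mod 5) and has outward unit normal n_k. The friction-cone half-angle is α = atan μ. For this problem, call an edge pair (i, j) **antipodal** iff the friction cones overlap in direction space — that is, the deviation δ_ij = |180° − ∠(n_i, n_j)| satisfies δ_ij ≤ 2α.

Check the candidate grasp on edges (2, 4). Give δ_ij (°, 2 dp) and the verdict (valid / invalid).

δ = 32.86°, valid

α = atan 0.7 = 34.99°;  2α = 69.98°
edge 2: e_2 = (+0.89, -2.14);  n_2 = (-0.9233, -0.3840)
edge 4: e_4 = (+0.33, +1.82);  n_4 = (+0.9840, -0.1784)
∠(n_2, n_4) = 147.14°
δ = |180° − 147.14°| = 32.86°
32.86° ≤ 2α = 69.98°  →  valid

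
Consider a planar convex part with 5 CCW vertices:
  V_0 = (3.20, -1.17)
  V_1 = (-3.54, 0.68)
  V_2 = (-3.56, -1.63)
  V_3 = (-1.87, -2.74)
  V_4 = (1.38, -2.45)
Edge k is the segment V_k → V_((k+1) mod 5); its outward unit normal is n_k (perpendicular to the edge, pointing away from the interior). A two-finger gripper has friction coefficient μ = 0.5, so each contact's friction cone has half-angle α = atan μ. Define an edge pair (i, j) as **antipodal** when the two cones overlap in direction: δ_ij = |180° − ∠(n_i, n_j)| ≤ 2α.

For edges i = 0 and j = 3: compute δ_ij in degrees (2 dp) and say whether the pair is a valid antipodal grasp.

α = atan 0.5 = 26.57°;  2α = 53.13°
edge 0: e_0 = (-6.74, +1.85);  n_0 = (+0.2647, +0.9643)
edge 3: e_3 = (+3.25, +0.29);  n_3 = (+0.0889, -0.9960)
∠(n_0, n_3) = 159.55°
δ = |180° − 159.55°| = 20.45°
20.45° ≤ 2α = 53.13°  →  valid

δ = 20.45°, valid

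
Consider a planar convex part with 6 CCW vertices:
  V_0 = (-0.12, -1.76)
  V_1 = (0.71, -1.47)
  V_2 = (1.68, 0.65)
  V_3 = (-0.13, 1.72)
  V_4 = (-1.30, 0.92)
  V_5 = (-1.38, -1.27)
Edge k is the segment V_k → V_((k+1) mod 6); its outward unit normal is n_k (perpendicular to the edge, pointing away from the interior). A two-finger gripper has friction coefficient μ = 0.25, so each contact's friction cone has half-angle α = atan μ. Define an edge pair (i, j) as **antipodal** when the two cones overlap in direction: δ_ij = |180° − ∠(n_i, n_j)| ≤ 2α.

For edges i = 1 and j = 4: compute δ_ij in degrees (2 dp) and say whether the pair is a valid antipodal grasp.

α = atan 0.25 = 14.04°;  2α = 28.07°
edge 1: e_1 = (+0.97, +2.12);  n_1 = (+0.9093, -0.4161)
edge 4: e_4 = (-0.08, -2.19);  n_4 = (-0.9993, +0.0365)
∠(n_1, n_4) = 157.51°
δ = |180° − 157.51°| = 22.49°
22.49° ≤ 2α = 28.07°  →  valid

δ = 22.49°, valid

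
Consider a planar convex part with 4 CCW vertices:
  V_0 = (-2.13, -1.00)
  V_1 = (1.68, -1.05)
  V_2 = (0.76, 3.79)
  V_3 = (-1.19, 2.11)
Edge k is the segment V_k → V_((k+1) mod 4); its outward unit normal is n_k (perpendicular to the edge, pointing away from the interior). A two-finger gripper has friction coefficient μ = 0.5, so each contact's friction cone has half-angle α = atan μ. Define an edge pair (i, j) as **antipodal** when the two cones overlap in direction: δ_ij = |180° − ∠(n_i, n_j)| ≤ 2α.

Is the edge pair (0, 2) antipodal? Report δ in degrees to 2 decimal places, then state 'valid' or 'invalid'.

δ = 41.50°, valid

α = atan 0.5 = 26.57°;  2α = 53.13°
edge 0: e_0 = (+3.81, -0.05);  n_0 = (-0.0131, -0.9999)
edge 2: e_2 = (-1.95, -1.68);  n_2 = (-0.6527, +0.7576)
∠(n_0, n_2) = 138.50°
δ = |180° − 138.50°| = 41.50°
41.50° ≤ 2α = 53.13°  →  valid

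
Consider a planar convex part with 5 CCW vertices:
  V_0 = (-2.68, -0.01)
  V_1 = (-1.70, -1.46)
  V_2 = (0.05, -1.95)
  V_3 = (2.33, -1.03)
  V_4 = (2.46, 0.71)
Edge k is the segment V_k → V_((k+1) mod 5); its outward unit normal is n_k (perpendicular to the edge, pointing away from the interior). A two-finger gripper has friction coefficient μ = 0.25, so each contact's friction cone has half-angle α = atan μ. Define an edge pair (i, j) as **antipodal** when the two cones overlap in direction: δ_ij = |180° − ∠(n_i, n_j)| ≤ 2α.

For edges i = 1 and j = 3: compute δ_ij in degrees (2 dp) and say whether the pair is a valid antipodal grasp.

δ = 78.63°, invalid

α = atan 0.25 = 14.04°;  2α = 28.07°
edge 1: e_1 = (+1.75, -0.49);  n_1 = (-0.2696, -0.9630)
edge 3: e_3 = (+0.13, +1.74);  n_3 = (+0.9972, -0.0745)
∠(n_1, n_3) = 101.37°
δ = |180° − 101.37°| = 78.63°
78.63° > 2α = 28.07°  →  invalid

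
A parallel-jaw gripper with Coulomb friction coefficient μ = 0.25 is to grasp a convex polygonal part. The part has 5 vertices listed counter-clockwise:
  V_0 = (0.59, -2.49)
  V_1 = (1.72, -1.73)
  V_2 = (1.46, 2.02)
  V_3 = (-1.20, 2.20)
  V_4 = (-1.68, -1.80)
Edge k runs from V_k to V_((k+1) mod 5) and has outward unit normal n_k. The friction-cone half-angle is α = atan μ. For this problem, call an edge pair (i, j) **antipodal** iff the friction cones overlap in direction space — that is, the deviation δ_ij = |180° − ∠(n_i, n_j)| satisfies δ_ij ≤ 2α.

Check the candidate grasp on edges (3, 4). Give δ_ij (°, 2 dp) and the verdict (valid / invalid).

α = atan 0.25 = 14.04°;  2α = 28.07°
edge 3: e_3 = (-0.48, -4.00);  n_3 = (-0.9929, +0.1191)
edge 4: e_4 = (+2.27, -0.69);  n_4 = (-0.2908, -0.9568)
∠(n_3, n_4) = 79.94°
δ = |180° − 79.94°| = 100.06°
100.06° > 2α = 28.07°  →  invalid

δ = 100.06°, invalid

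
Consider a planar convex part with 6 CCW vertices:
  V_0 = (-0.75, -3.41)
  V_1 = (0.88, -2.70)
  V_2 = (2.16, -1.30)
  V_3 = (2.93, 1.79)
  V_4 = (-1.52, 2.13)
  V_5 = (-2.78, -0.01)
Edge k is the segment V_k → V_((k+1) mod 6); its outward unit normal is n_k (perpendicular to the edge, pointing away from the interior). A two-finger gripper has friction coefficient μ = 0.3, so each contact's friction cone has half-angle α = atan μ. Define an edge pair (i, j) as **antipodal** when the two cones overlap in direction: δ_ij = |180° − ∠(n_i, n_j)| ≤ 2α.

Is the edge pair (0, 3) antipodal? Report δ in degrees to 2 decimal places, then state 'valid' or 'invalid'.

α = atan 0.3 = 16.70°;  2α = 33.40°
edge 0: e_0 = (+1.63, +0.71);  n_0 = (+0.3993, -0.9168)
edge 3: e_3 = (-4.45, +0.34);  n_3 = (+0.0762, +0.9971)
∠(n_0, n_3) = 152.09°
δ = |180° − 152.09°| = 27.91°
27.91° ≤ 2α = 33.40°  →  valid

δ = 27.91°, valid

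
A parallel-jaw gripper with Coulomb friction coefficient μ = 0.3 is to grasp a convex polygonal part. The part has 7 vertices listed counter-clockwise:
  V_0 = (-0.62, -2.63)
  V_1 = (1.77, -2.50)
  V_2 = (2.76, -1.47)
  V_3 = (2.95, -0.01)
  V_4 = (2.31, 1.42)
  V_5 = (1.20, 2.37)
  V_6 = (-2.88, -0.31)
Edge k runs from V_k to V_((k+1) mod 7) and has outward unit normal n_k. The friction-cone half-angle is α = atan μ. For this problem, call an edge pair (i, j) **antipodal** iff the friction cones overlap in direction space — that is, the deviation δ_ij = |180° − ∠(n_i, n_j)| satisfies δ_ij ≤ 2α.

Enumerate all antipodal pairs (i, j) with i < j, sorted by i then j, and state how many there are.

count = 4; pairs: (0,5), (1,5), (3,6), (4,6)

α = atan 0.3 = 16.70°;  2α = 33.40°
n_0 = (+0.0543, -0.9985)
n_1 = (+0.7210, -0.6930)
n_2 = (+0.9916, -0.1290)
n_3 = (+0.9128, +0.4085)
n_4 = (+0.6502, +0.7597)
n_5 = (-0.5490, +0.8358)
n_6 = (-0.7163, -0.6978)
  (0,1): δ = 136.98°  ·
  (0,2): δ = 100.53°  ·
  (0,3): δ = 69.00°  ·
  (0,4): δ = 43.67°  ·
  (0,5): δ = 30.19°  ✓
  (0,6): δ = 131.14°  ·
  (1,2): δ = 143.55°  ·
  (1,3): δ = 112.02°  ·
  (1,4): δ = 86.69°  ·
  (1,5): δ = 12.84°  ✓
  (1,6): δ = 88.12°  ·
  (2,3): δ = 148.47°  ·
  (2,4): δ = 123.14°  ·
  (2,5): δ = 49.29°  ·
  (2,6): δ = 51.66°  ·
  (3,4): δ = 154.67°  ·
  (3,5): δ = 80.81°  ·
  (3,6): δ = 20.14°  ✓
  (4,5): δ = 106.14°  ·
  (4,6): δ = 5.19°  ✓
  (5,6): δ = 79.05°  ·
antipodal pairs: 4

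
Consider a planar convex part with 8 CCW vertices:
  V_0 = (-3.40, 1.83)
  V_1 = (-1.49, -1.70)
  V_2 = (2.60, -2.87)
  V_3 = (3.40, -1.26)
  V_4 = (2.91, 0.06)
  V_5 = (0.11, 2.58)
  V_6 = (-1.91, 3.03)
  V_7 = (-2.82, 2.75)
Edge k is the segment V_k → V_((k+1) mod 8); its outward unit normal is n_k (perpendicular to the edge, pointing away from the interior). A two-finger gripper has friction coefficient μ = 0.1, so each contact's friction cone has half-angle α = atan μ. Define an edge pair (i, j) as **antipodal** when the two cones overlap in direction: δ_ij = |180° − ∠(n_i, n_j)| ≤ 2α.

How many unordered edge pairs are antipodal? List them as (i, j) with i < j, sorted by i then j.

α = atan 0.1 = 5.71°;  2α = 11.42°
n_0 = (-0.8795, -0.4759)
n_1 = (-0.2750, -0.9614)
n_2 = (+0.8955, -0.4450)
n_3 = (+0.9375, +0.3480)
n_4 = (+0.6690, +0.7433)
n_5 = (+0.2174, +0.9761)
n_6 = (-0.2941, +0.9558)
n_7 = (-0.8459, +0.5333)
  (0,1): δ = 134.38°  ·
  (0,2): δ = 54.84°  ·
  (0,3): δ = 8.05°  ✓
  (0,4): δ = 19.60°  ·
  (0,5): δ = 49.02°  ·
  (0,6): δ = 78.69°  ·
  (0,7): δ = 119.35°  ·
  (1,2): δ = 100.46°  ·
  (1,3): δ = 53.67°  ·
  (1,4): δ = 26.02°  ·
  (1,5): δ = 3.41°  ✓
  (1,6): δ = 33.07°  ·
  (1,7): δ = 73.74°  ·
  (2,3): δ = 133.21°  ·
  (2,4): δ = 105.56°  ·
  (2,5): δ = 76.14°  ·
  (2,6): δ = 46.47°  ·
  (2,7): δ = 5.81°  ✓
  (3,4): δ = 152.35°  ·
  (3,5): δ = 122.92°  ·
  (3,6): δ = 93.26°  ·
  (3,7): δ = 52.59°  ·
  (4,5): δ = 150.57°  ·
  (4,6): δ = 120.91°  ·
  (4,7): δ = 80.24°  ·
  (5,6): δ = 150.34°  ·
  (5,7): δ = 109.67°  ·
  (6,7): δ = 139.33°  ·
antipodal pairs: 3

count = 3; pairs: (0,3), (1,5), (2,7)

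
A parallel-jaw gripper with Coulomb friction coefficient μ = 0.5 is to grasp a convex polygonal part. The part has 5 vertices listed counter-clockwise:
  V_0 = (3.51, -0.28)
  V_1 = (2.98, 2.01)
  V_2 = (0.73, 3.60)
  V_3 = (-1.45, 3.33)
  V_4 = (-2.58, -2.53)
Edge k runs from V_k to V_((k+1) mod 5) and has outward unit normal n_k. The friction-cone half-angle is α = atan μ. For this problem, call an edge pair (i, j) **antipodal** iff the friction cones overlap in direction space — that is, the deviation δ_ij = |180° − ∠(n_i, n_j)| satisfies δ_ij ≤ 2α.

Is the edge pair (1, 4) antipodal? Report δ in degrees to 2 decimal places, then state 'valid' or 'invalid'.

α = atan 0.5 = 26.57°;  2α = 53.13°
edge 1: e_1 = (-2.25, +1.59);  n_1 = (+0.5771, +0.8167)
edge 4: e_4 = (+6.09, +2.25);  n_4 = (+0.3466, -0.9380)
∠(n_1, n_4) = 124.48°
δ = |180° − 124.48°| = 55.52°
55.52° > 2α = 53.13°  →  invalid

δ = 55.52°, invalid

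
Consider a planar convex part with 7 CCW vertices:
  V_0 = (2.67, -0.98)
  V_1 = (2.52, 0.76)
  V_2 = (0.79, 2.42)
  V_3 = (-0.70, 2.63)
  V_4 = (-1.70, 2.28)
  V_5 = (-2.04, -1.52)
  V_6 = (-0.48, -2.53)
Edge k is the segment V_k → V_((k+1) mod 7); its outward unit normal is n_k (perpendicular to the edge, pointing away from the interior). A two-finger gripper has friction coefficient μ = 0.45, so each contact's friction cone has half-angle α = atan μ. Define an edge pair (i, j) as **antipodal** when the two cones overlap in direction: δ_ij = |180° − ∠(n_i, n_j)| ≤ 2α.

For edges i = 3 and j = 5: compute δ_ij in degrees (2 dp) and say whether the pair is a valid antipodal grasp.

α = atan 0.45 = 24.23°;  2α = 48.46°
edge 3: e_3 = (-1.00, -0.35);  n_3 = (-0.3304, +0.9439)
edge 5: e_5 = (+1.56, -1.01);  n_5 = (-0.5435, -0.8394)
∠(n_3, n_5) = 127.79°
δ = |180° − 127.79°| = 52.21°
52.21° > 2α = 48.46°  →  invalid

δ = 52.21°, invalid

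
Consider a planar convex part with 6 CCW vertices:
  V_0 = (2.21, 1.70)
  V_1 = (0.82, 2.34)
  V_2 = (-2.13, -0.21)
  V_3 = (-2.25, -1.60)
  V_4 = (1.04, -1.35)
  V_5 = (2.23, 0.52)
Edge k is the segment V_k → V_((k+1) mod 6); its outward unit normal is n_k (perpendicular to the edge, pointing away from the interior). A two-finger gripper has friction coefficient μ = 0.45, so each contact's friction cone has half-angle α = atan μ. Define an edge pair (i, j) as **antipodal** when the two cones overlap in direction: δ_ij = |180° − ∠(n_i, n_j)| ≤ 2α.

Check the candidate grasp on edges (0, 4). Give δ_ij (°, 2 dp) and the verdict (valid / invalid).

α = atan 0.45 = 24.23°;  2α = 48.46°
edge 0: e_0 = (-1.39, +0.64);  n_0 = (+0.4182, +0.9083)
edge 4: e_4 = (+1.19, +1.87);  n_4 = (+0.8437, -0.5369)
∠(n_0, n_4) = 97.75°
δ = |180° − 97.75°| = 82.25°
82.25° > 2α = 48.46°  →  invalid

δ = 82.25°, invalid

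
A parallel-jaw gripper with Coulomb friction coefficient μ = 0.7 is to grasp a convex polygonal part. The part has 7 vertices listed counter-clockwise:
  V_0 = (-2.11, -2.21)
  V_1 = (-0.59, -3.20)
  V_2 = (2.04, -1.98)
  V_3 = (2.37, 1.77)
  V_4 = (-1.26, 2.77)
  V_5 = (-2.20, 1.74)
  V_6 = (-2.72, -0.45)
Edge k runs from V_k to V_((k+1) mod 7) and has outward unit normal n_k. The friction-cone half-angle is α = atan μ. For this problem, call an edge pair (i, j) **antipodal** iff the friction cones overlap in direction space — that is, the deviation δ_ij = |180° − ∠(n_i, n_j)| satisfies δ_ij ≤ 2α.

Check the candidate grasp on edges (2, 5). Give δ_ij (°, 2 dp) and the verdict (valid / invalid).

α = atan 0.7 = 34.99°;  2α = 69.98°
edge 2: e_2 = (+0.33, +3.75);  n_2 = (+0.9962, -0.0877)
edge 5: e_5 = (-0.52, -2.19);  n_5 = (-0.9729, +0.2310)
∠(n_2, n_5) = 171.67°
δ = |180° − 171.67°| = 8.33°
8.33° ≤ 2α = 69.98°  →  valid

δ = 8.33°, valid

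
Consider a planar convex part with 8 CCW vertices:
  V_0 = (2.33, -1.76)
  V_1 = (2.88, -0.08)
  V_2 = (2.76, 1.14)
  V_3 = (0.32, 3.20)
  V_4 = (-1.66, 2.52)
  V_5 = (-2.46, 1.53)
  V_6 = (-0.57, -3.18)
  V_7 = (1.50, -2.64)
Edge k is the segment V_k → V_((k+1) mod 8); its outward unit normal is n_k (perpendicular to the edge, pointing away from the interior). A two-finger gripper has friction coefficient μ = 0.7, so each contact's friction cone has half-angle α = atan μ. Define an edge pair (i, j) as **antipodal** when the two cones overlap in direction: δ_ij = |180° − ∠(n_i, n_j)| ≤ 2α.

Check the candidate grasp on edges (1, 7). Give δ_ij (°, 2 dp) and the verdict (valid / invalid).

α = atan 0.7 = 34.99°;  2α = 69.98°
edge 1: e_1 = (-0.12, +1.22);  n_1 = (+0.9952, +0.0979)
edge 7: e_7 = (+0.83, +0.88);  n_7 = (+0.7275, -0.6861)
∠(n_1, n_7) = 48.94°
δ = |180° − 48.94°| = 131.06°
131.06° > 2α = 69.98°  →  invalid

δ = 131.06°, invalid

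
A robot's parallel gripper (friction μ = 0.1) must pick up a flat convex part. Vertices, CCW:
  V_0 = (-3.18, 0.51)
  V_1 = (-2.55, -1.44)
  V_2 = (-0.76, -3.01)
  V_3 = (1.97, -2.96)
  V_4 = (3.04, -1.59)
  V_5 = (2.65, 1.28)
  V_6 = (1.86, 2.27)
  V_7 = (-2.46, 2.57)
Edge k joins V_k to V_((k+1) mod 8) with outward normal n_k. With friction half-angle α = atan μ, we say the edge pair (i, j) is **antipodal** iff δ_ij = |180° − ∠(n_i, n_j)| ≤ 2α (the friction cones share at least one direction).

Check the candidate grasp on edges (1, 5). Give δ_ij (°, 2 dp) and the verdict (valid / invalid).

α = atan 0.1 = 5.71°;  2α = 11.42°
edge 1: e_1 = (+1.79, -1.57);  n_1 = (-0.6594, -0.7518)
edge 5: e_5 = (-0.79, +0.99);  n_5 = (+0.7816, +0.6237)
∠(n_1, n_5) = 169.84°
δ = |180° − 169.84°| = 10.16°
10.16° ≤ 2α = 11.42°  →  valid

δ = 10.16°, valid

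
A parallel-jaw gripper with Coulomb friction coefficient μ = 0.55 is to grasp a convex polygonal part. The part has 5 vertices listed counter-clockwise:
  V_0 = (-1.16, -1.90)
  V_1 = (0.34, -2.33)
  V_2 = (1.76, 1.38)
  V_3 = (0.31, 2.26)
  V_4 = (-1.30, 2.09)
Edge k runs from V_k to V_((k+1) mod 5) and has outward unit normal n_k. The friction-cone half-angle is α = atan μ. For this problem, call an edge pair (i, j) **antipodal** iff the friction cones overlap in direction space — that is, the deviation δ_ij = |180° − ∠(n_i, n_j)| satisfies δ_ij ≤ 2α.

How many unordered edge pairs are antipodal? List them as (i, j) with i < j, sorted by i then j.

α = atan 0.55 = 28.81°;  2α = 57.62°
n_0 = (-0.2756, -0.9613)
n_1 = (+0.9339, -0.3575)
n_2 = (+0.5188, +0.8549)
n_3 = (-0.1050, +0.9945)
n_4 = (-0.9994, -0.0351)
  (0,1): δ = 94.95°  ·
  (0,2): δ = 15.26°  ✓
  (0,3): δ = 22.02°  ✓
  (0,4): δ = 108.01°  ·
  (1,2): δ = 100.31°  ·
  (1,3): δ = 63.03°  ·
  (1,4): δ = 22.95°  ✓
  (2,3): δ = 142.72°  ·
  (2,4): δ = 56.74°  ✓
  (3,4): δ = 94.02°  ·
antipodal pairs: 4

count = 4; pairs: (0,2), (0,3), (1,4), (2,4)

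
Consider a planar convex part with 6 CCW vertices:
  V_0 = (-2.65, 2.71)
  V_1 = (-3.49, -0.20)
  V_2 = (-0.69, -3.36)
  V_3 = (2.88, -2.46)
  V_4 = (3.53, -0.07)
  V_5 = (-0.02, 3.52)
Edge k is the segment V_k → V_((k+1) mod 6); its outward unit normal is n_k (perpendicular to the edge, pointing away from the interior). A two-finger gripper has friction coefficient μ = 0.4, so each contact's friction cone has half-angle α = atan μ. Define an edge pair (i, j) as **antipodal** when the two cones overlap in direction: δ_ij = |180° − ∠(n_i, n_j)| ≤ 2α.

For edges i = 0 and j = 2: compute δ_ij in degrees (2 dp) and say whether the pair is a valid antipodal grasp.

α = atan 0.4 = 21.80°;  2α = 43.60°
edge 0: e_0 = (-0.84, -2.91);  n_0 = (-0.9608, +0.2773)
edge 2: e_2 = (+3.57, +0.90);  n_2 = (+0.2445, -0.9697)
∠(n_0, n_2) = 120.25°
δ = |180° − 120.25°| = 59.75°
59.75° > 2α = 43.60°  →  invalid

δ = 59.75°, invalid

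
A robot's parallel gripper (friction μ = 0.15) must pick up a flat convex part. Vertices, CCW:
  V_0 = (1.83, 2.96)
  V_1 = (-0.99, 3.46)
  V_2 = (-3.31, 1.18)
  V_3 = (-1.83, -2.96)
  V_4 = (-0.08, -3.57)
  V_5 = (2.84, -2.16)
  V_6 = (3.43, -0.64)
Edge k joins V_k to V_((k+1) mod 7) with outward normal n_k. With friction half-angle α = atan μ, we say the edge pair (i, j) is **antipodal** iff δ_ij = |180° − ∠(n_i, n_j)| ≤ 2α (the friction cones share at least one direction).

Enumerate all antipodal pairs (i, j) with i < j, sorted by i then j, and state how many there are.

α = atan 0.15 = 8.53°;  2α = 17.06°
n_0 = (+0.1746, +0.9846)
n_1 = (-0.7009, +0.7132)
n_2 = (-0.9416, -0.3366)
n_3 = (-0.3291, -0.9443)
n_4 = (+0.4348, -0.9005)
n_5 = (+0.9322, -0.3619)
n_6 = (+0.9138, +0.4061)
  (0,1): δ = 125.44°  ·
  (0,2): δ = 60.27°  ·
  (0,3): δ = 9.16°  ✓
  (0,4): δ = 35.83°  ·
  (0,5): δ = 78.84°  ·
  (0,6): δ = 124.02°  ·
  (1,2): δ = 114.83°  ·
  (1,3): δ = 63.72°  ·
  (1,4): δ = 18.73°  ·
  (1,5): δ = 24.28°  ·
  (1,6): δ = 69.46°  ·
  (2,3): δ = 128.89°  ·
  (2,4): δ = 83.90°  ·
  (2,5): δ = 40.89°  ·
  (2,6): δ = 4.29°  ✓
  (3,4): δ = 135.01°  ·
  (3,5): δ = 92.00°  ·
  (3,6): δ = 46.82°  ·
  (4,5): δ = 136.99°  ·
  (4,6): δ = 91.81°  ·
  (5,6): δ = 134.82°  ·
antipodal pairs: 2

count = 2; pairs: (0,3), (2,6)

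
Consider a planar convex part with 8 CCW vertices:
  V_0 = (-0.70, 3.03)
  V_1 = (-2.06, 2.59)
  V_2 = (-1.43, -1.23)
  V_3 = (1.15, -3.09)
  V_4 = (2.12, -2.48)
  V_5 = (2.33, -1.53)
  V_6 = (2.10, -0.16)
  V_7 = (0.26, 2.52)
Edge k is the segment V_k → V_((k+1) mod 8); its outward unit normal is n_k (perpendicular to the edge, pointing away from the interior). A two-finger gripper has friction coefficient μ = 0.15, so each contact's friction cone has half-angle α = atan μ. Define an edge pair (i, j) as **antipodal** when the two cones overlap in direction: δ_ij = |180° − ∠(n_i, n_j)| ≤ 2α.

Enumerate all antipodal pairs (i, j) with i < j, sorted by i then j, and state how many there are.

count = 3; pairs: (0,3), (1,5), (2,7)

α = atan 0.15 = 8.53°;  2α = 17.06°
n_0 = (-0.3078, +0.9514)
n_1 = (-0.9867, -0.1627)
n_2 = (-0.5848, -0.8112)
n_3 = (+0.5324, -0.8465)
n_4 = (+0.9764, -0.2158)
n_5 = (+0.9862, +0.1656)
n_6 = (+0.8244, +0.5660)
n_7 = (+0.4692, +0.8831)
  (0,1): δ = 98.56°  ·
  (0,2): δ = 53.72°  ·
  (0,3): δ = 14.24°  ✓
  (0,4): δ = 59.61°  ·
  (0,5): δ = 81.60°  ·
  (0,6): δ = 106.54°  ·
  (0,7): δ = 134.09°  ·
  (1,2): δ = 135.15°  ·
  (1,3): δ = 67.20°  ·
  (1,4): δ = 21.83°  ·
  (1,5): δ = 0.17°  ✓
  (1,6): δ = 25.11°  ·
  (1,7): δ = 52.66°  ·
  (2,3): δ = 112.05°  ·
  (2,4): δ = 66.68°  ·
  (2,5): δ = 44.68°  ·
  (2,6): δ = 19.74°  ·
  (2,7): δ = 7.81°  ✓
  (3,4): δ = 134.63°  ·
  (3,5): δ = 112.63°  ·
  (3,6): δ = 87.69°  ·
  (3,7): δ = 60.14°  ·
  (4,5): δ = 158.00°  ·
  (4,6): δ = 133.06°  ·
  (4,7): δ = 105.51°  ·
  (5,6): δ = 155.06°  ·
  (5,7): δ = 127.51°  ·
  (6,7): δ = 152.45°  ·
antipodal pairs: 3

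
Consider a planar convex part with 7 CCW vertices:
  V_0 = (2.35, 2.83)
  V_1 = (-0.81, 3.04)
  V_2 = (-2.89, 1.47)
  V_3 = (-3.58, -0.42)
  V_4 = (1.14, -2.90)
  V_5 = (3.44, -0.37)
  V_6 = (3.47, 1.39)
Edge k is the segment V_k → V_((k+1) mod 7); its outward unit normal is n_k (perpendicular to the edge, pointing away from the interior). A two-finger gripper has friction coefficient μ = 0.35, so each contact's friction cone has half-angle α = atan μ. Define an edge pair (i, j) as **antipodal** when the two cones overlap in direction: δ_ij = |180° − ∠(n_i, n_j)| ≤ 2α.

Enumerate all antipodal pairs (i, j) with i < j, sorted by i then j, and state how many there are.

count = 5; pairs: (0,3), (1,4), (2,4), (2,5), (3,6)

α = atan 0.35 = 19.29°;  2α = 38.58°
n_0 = (+0.0663, +0.9978)
n_1 = (-0.6025, +0.7982)
n_2 = (-0.9394, +0.3429)
n_3 = (-0.4651, -0.8852)
n_4 = (+0.7399, -0.6727)
n_5 = (+0.9999, -0.0170)
n_6 = (+0.7894, +0.6139)
  (0,1): δ = 139.15°  ·
  (0,2): δ = 106.25°  ·
  (0,3): δ = 23.92°  ✓
  (0,4): δ = 51.53°  ·
  (0,5): δ = 92.83°  ·
  (0,6): δ = 131.68°  ·
  (1,2): δ = 147.10°  ·
  (1,3): δ = 64.76°  ·
  (1,4): δ = 10.68°  ✓
  (1,5): δ = 51.98°  ·
  (1,6): δ = 90.83°  ·
  (2,3): δ = 97.66°  ·
  (2,4): δ = 22.22°  ✓
  (2,5): δ = 19.08°  ✓
  (2,6): δ = 57.93°  ·
  (3,4): δ = 104.56°  ·
  (3,5): δ = 63.26°  ·
  (3,6): δ = 24.41°  ✓
  (4,5): δ = 138.70°  ·
  (4,6): δ = 99.85°  ·
  (5,6): δ = 141.15°  ·
antipodal pairs: 5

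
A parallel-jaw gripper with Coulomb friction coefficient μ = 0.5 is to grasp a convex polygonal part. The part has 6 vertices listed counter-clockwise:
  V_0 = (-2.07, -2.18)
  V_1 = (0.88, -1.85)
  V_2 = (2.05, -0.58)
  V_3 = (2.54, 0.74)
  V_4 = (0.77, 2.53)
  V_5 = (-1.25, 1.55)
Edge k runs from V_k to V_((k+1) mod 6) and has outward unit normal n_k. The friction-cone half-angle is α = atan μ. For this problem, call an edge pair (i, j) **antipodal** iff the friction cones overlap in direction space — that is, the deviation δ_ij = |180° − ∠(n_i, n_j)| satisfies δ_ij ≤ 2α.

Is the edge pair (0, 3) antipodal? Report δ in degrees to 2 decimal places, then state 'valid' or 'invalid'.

α = atan 0.5 = 26.57°;  2α = 53.13°
edge 0: e_0 = (+2.95, +0.33);  n_0 = (+0.1112, -0.9938)
edge 3: e_3 = (-1.77, +1.79);  n_3 = (+0.7111, +0.7031)
∠(n_0, n_3) = 128.30°
δ = |180° − 128.30°| = 51.70°
51.70° ≤ 2α = 53.13°  →  valid

δ = 51.70°, valid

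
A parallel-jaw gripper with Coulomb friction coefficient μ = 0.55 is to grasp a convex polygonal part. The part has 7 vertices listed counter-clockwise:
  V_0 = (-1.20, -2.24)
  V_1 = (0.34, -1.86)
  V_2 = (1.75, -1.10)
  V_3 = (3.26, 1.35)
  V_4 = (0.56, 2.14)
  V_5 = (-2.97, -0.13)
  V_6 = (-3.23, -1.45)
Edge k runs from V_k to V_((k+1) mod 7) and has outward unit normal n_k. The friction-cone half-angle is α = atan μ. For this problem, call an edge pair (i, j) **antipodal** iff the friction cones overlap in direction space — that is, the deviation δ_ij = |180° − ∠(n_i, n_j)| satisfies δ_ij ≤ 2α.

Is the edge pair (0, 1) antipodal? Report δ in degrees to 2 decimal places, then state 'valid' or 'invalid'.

α = atan 0.55 = 28.81°;  2α = 57.62°
edge 0: e_0 = (+1.54, +0.38);  n_0 = (+0.2396, -0.9709)
edge 1: e_1 = (+1.41, +0.76);  n_1 = (+0.4745, -0.8803)
∠(n_0, n_1) = 14.46°
δ = |180° − 14.46°| = 165.54°
165.54° > 2α = 57.62°  →  invalid

δ = 165.54°, invalid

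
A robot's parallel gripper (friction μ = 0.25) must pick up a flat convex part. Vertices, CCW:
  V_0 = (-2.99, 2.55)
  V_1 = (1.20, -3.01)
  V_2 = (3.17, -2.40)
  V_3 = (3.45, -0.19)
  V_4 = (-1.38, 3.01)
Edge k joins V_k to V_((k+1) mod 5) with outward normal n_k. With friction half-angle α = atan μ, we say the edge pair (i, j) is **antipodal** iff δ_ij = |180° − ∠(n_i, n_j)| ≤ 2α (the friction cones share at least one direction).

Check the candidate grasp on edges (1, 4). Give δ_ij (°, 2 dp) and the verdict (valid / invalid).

α = atan 0.25 = 14.04°;  2α = 28.07°
edge 1: e_1 = (+1.97, +0.61);  n_1 = (+0.2958, -0.9553)
edge 4: e_4 = (-1.61, -0.46);  n_4 = (-0.2747, +0.9615)
∠(n_1, n_4) = 178.74°
δ = |180° − 178.74°| = 1.26°
1.26° ≤ 2α = 28.07°  →  valid

δ = 1.26°, valid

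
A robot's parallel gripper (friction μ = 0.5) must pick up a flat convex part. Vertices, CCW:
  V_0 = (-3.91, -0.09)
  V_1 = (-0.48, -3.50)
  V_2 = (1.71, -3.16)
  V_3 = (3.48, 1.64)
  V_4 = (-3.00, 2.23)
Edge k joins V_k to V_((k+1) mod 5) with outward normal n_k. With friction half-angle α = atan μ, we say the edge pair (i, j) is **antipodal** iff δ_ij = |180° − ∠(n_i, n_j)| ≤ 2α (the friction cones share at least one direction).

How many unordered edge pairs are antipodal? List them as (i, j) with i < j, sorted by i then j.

count = 3; pairs: (0,3), (1,3), (2,4)

α = atan 0.5 = 26.57°;  2α = 53.13°
n_0 = (-0.7050, -0.7092)
n_1 = (+0.1534, -0.9882)
n_2 = (+0.9382, -0.3460)
n_3 = (+0.0907, +0.9959)
n_4 = (-0.9309, +0.3652)
  (0,1): δ = 126.34°  ·
  (0,2): δ = 65.41°  ·
  (0,3): δ = 39.63°  ✓
  (0,4): δ = 113.42°  ·
  (1,2): δ = 119.07°  ·
  (1,3): δ = 14.03°  ✓
  (1,4): δ = 59.76°  ·
  (2,3): δ = 74.96°  ·
  (2,4): δ = 1.18°  ✓
  (3,4): δ = 106.21°  ·
antipodal pairs: 3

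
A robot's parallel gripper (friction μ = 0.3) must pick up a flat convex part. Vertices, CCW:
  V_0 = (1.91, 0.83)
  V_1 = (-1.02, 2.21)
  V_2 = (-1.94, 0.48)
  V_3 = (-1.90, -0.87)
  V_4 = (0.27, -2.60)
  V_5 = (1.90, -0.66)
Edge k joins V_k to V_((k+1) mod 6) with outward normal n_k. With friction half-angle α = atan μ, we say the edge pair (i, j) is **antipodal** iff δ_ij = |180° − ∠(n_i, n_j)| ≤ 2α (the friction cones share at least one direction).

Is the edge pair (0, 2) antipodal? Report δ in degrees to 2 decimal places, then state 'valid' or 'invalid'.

δ = 63.08°, invalid

α = atan 0.3 = 16.70°;  2α = 33.40°
edge 0: e_0 = (-2.93, +1.38);  n_0 = (+0.4261, +0.9047)
edge 2: e_2 = (+0.04, -1.35);  n_2 = (-0.9996, -0.0296)
∠(n_0, n_2) = 116.92°
δ = |180° − 116.92°| = 63.08°
63.08° > 2α = 33.40°  →  invalid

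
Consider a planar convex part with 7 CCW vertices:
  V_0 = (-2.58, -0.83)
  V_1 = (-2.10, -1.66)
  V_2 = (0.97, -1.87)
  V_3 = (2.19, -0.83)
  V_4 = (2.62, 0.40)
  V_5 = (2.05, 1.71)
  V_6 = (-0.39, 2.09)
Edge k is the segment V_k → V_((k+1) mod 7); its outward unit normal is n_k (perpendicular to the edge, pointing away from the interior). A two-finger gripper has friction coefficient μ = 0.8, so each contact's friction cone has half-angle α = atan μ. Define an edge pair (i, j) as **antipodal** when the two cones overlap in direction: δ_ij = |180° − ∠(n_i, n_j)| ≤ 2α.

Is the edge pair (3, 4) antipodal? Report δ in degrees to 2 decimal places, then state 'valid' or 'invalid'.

α = atan 0.8 = 38.66°;  2α = 77.32°
edge 3: e_3 = (+0.43, +1.23);  n_3 = (+0.9440, -0.3300)
edge 4: e_4 = (-0.57, +1.31);  n_4 = (+0.9170, +0.3990)
∠(n_3, n_4) = 42.78°
δ = |180° − 42.78°| = 137.22°
137.22° > 2α = 77.32°  →  invalid

δ = 137.22°, invalid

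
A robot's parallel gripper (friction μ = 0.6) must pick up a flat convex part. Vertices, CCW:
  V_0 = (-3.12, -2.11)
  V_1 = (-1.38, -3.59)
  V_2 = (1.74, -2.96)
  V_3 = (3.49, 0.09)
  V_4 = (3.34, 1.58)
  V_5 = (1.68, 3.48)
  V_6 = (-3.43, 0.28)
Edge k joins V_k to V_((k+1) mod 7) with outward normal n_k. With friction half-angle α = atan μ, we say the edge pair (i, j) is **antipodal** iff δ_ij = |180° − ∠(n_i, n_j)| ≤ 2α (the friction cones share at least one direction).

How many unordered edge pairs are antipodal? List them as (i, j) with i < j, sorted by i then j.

α = atan 0.6 = 30.96°;  2α = 61.93°
n_0 = (-0.6479, -0.7617)
n_1 = (+0.1979, -0.9802)
n_2 = (+0.8674, -0.4977)
n_3 = (+0.9950, +0.1002)
n_4 = (+0.7531, +0.6579)
n_5 = (-0.5307, +0.8475)
n_6 = (-0.9917, -0.1286)
  (0,1): δ = 128.20°  ·
  (0,2): δ = 79.46°  ·
  (0,3): δ = 43.87°  ✓
  (0,4): δ = 8.47°  ✓
  (0,5): δ = 72.44°  ·
  (0,6): δ = 137.77°  ·
  (1,2): δ = 131.26°  ·
  (1,3): δ = 95.67°  ·
  (1,4): δ = 60.27°  ✓
  (1,5): δ = 20.64°  ✓
  (1,6): δ = 85.97°  ·
  (2,3): δ = 144.41°  ·
  (2,4): δ = 109.01°  ·
  (2,5): δ = 28.10°  ✓
  (2,6): δ = 37.24°  ✓
  (3,4): δ = 144.61°  ·
  (3,5): δ = 63.69°  ·
  (3,6): δ = 1.64°  ✓
  (4,5): δ = 99.09°  ·
  (4,6): δ = 33.75°  ✓
  (5,6): δ = 114.67°  ·
antipodal pairs: 8

count = 8; pairs: (0,3), (0,4), (1,4), (1,5), (2,5), (2,6), (3,6), (4,6)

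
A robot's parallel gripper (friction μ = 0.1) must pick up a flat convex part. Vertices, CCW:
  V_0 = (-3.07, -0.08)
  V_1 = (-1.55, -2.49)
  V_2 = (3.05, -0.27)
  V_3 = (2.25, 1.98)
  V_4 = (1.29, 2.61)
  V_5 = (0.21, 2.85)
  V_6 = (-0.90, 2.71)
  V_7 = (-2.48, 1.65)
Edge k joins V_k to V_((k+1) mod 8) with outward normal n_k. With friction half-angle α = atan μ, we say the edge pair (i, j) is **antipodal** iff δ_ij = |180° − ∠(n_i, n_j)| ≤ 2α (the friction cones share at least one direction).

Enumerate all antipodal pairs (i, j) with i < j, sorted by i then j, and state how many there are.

count = 1; pairs: (1,6)

α = atan 0.1 = 5.71°;  2α = 11.42°
n_0 = (-0.8458, -0.5335)
n_1 = (+0.4346, -0.9006)
n_2 = (+0.9422, +0.3350)
n_3 = (+0.5487, +0.8360)
n_4 = (+0.2169, +0.9762)
n_5 = (-0.1251, +0.9921)
n_6 = (-0.5571, +0.8304)
n_7 = (-0.9465, +0.3228)
  (0,1): δ = 96.48°  ·
  (0,2): δ = 12.67°  ·
  (0,3): δ = 24.49°  ·
  (0,4): δ = 45.23°  ·
  (0,5): δ = 64.95°  ·
  (0,6): δ = 91.62°  ·
  (0,7): δ = 128.93°  ·
  (1,2): δ = 96.19°  ·
  (1,3): δ = 59.04°  ·
  (1,4): δ = 38.29°  ·
  (1,5): δ = 18.57°  ·
  (1,6): δ = 8.09°  ✓
  (1,7): δ = 45.41°  ·
  (2,3): δ = 142.85°  ·
  (2,4): δ = 122.10°  ·
  (2,5): δ = 102.38°  ·
  (2,6): δ = 75.72°  ·
  (2,7): δ = 38.40°  ·
  (3,4): δ = 159.25°  ·
  (3,5): δ = 139.54°  ·
  (3,6): δ = 112.87°  ·
  (3,7): δ = 75.56°  ·
  (4,5): δ = 160.28°  ·
  (4,6): δ = 133.61°  ·
  (4,7): δ = 96.30°  ·
  (5,6): δ = 153.33°  ·
  (5,7): δ = 116.02°  ·
  (6,7): δ = 142.69°  ·
antipodal pairs: 1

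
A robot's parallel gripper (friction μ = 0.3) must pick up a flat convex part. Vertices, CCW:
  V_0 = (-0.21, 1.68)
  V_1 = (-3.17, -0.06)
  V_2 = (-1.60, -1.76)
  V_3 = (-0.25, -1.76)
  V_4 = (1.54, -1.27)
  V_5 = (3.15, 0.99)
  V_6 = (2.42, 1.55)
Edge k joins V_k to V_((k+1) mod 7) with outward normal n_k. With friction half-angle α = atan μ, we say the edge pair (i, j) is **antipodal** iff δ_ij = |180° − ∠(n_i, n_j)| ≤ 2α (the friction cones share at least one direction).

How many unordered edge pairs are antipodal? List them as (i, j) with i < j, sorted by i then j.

α = atan 0.3 = 16.70°;  2α = 33.40°
n_0 = (-0.5068, +0.8621)
n_1 = (-0.7346, -0.6785)
n_2 = (+0.0000, -1.0000)
n_3 = (+0.2640, -0.9645)
n_4 = (+0.8145, -0.5802)
n_5 = (+0.6087, +0.7934)
n_6 = (+0.0494, +0.9988)
  (0,1): δ = 77.73°  ·
  (0,2): δ = 30.45°  ✓
  (0,3): δ = 15.14°  ✓
  (0,4): δ = 24.09°  ✓
  (0,5): δ = 112.06°  ·
  (0,6): δ = 146.72°  ·
  (1,2): δ = 132.72°  ·
  (1,3): δ = 117.41°  ·
  (1,4): δ = 78.19°  ·
  (1,5): δ = 9.78°  ✓
  (1,6): δ = 44.45°  ·
  (2,3): δ = 164.69°  ·
  (2,4): δ = 125.47°  ·
  (2,5): δ = 37.49°  ·
  (2,6): δ = 2.83°  ✓
  (3,4): δ = 140.77°  ·
  (3,5): δ = 52.80°  ·
  (3,6): δ = 18.14°  ✓
  (4,5): δ = 92.03°  ·
  (4,6): δ = 57.36°  ·
  (5,6): δ = 145.34°  ·
antipodal pairs: 6

count = 6; pairs: (0,2), (0,3), (0,4), (1,5), (2,6), (3,6)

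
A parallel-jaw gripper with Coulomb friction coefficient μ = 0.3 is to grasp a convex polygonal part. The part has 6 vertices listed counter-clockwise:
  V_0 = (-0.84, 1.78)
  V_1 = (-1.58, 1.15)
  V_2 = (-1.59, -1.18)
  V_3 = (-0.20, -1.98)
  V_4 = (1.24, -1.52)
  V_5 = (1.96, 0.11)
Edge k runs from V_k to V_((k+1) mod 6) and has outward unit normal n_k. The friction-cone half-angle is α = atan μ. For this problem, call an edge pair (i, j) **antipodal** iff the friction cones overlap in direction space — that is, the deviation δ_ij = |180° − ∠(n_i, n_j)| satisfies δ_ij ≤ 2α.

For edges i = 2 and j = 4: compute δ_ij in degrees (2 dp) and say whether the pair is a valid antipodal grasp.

α = atan 0.3 = 16.70°;  2α = 33.40°
edge 2: e_2 = (+1.39, -0.80);  n_2 = (-0.4988, -0.8667)
edge 4: e_4 = (+0.72, +1.63);  n_4 = (+0.9147, -0.4041)
∠(n_2, n_4) = 96.09°
δ = |180° − 96.09°| = 83.91°
83.91° > 2α = 33.40°  →  invalid

δ = 83.91°, invalid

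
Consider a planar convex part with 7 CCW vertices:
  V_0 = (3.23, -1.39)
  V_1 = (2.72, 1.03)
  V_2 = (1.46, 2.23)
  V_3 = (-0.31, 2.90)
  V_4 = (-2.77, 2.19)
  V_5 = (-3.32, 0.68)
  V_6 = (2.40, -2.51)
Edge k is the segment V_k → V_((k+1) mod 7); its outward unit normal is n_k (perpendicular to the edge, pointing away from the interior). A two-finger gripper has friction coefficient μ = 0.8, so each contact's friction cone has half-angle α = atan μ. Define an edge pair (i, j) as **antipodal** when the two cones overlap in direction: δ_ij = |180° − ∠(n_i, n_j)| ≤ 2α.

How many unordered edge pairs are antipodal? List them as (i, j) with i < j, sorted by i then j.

α = atan 0.8 = 38.66°;  2α = 77.32°
n_0 = (+0.9785, +0.2062)
n_1 = (+0.6897, +0.7241)
n_2 = (+0.3540, +0.9352)
n_3 = (-0.2773, +0.9608)
n_4 = (-0.9396, +0.3422)
n_5 = (-0.4871, -0.8734)
n_6 = (+0.8034, -0.5954)
  (0,1): δ = 145.50°  ·
  (0,2): δ = 122.63°  ·
  (0,3): δ = 85.80°  ·
  (0,4): δ = 31.91°  ✓
  (0,5): δ = 48.95°  ✓
  (0,6): δ = 131.56°  ·
  (1,2): δ = 157.13°  ·
  (1,3): δ = 120.30°  ·
  (1,4): δ = 66.41°  ✓
  (1,5): δ = 14.45°  ✓
  (1,6): δ = 97.06°  ·
  (2,3): δ = 143.17°  ·
  (2,4): δ = 89.28°  ·
  (2,5): δ = 8.41°  ✓
  (2,6): δ = 74.19°  ✓
  (3,4): δ = 126.11°  ·
  (3,5): δ = 45.25°  ✓
  (3,6): δ = 37.36°  ✓
  (4,5): δ = 99.13°  ·
  (4,6): δ = 16.53°  ✓
  (5,6): δ = 97.39°  ·
antipodal pairs: 9

count = 9; pairs: (0,4), (0,5), (1,4), (1,5), (2,5), (2,6), (3,5), (3,6), (4,6)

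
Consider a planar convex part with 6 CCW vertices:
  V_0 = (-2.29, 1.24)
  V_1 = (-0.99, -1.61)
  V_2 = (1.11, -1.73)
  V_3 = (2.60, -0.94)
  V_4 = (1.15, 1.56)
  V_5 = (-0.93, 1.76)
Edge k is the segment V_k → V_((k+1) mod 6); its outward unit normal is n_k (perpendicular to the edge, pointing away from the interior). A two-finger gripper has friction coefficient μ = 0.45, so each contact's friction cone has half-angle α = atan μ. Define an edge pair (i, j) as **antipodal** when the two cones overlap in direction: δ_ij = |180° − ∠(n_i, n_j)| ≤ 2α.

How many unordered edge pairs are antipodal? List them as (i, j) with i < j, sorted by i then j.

α = atan 0.45 = 24.23°;  2α = 48.46°
n_0 = (-0.9098, -0.4150)
n_1 = (-0.0570, -0.9984)
n_2 = (+0.4684, -0.8835)
n_3 = (+0.8650, +0.5017)
n_4 = (+0.0957, +0.9954)
n_5 = (-0.3571, +0.9341)
  (0,1): δ = 117.79°  ·
  (0,2): δ = 86.59°  ·
  (0,3): δ = 5.59°  ✓
  (0,4): δ = 59.99°  ·
  (0,5): δ = 86.40°  ·
  (1,2): δ = 148.80°  ·
  (1,3): δ = 56.62°  ·
  (1,4): δ = 2.22°  ✓
  (1,5): δ = 24.19°  ✓
  (2,3): δ = 87.82°  ·
  (2,4): δ = 33.42°  ✓
  (2,5): δ = 7.01°  ✓
  (3,4): δ = 125.61°  ·
  (3,5): δ = 99.19°  ·
  (4,5): δ = 153.58°  ·
antipodal pairs: 5

count = 5; pairs: (0,3), (1,4), (1,5), (2,4), (2,5)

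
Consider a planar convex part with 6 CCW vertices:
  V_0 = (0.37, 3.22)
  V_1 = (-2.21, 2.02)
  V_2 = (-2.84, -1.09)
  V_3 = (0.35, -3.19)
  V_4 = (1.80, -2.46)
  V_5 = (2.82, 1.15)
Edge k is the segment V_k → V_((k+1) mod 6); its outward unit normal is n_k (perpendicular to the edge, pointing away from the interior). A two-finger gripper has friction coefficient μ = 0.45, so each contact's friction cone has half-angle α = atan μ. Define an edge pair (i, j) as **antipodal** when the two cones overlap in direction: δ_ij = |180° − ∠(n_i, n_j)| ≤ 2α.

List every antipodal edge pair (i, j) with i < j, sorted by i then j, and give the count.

α = atan 0.45 = 24.23°;  2α = 48.46°
n_0 = (-0.4217, +0.9067)
n_1 = (-0.9801, +0.1985)
n_2 = (-0.5499, -0.8353)
n_3 = (+0.4497, -0.8932)
n_4 = (+0.9623, -0.2719)
n_5 = (+0.6454, +0.7639)
  (0,1): δ = 126.40°  ·
  (0,2): δ = 58.30°  ·
  (0,3): δ = 1.78°  ✓
  (0,4): δ = 49.28°  ·
  (0,5): δ = 114.86°  ·
  (1,2): δ = 111.91°  ·
  (1,3): δ = 51.83°  ·
  (1,4): δ = 4.33°  ✓
  (1,5): δ = 61.26°  ·
  (2,3): δ = 119.92°  ·
  (2,4): δ = 72.42°  ·
  (2,5): δ = 6.84°  ✓
  (3,4): δ = 132.50°  ·
  (3,5): δ = 66.92°  ·
  (4,5): δ = 114.42°  ·
antipodal pairs: 3

count = 3; pairs: (0,3), (1,4), (2,5)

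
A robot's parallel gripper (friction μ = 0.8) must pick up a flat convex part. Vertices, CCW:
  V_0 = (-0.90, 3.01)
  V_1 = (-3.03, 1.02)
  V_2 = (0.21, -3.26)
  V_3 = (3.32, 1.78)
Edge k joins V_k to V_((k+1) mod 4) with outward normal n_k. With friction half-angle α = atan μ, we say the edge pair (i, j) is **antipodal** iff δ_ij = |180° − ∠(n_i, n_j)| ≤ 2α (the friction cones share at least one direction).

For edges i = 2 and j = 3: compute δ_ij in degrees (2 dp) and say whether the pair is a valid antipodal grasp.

δ = 74.57°, valid

α = atan 0.8 = 38.66°;  2α = 77.32°
edge 2: e_2 = (+3.11, +5.04);  n_2 = (+0.8510, -0.5251)
edge 3: e_3 = (-4.22, +1.23);  n_3 = (+0.2798, +0.9601)
∠(n_2, n_3) = 105.43°
δ = |180° − 105.43°| = 74.57°
74.57° ≤ 2α = 77.32°  →  valid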